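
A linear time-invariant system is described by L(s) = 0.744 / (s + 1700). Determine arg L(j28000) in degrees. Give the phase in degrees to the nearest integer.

-87 deg

∠(j28000 + 1700) = arctan(28000/1700) = 86.53°
∠L(j28000) = −86.53° = -86.53°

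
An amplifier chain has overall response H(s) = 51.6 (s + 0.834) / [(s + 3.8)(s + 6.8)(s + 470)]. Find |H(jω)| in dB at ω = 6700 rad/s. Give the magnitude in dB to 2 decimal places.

-118.81 dB

|j6700 + 0.834| = √(6700² + 0.834²) = 6700
|j6700 + 3.8| = √(6700² + 3.8²) = 6700
|j6700 + 6.8| = √(6700² + 6.8²) = 6700
|j6700 + 470| = √(6700² + 470²) = 6716
|H(j6700)| = 51.6 × 6700 / (6700 × 6700 × 6716) = 1.1467e-06
20 log₁₀(1.1467e-06) = -118.811 dB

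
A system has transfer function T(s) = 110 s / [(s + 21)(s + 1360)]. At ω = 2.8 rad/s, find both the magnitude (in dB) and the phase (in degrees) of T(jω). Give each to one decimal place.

|j2.8| = 2.8
|j2.8 + 21| = √(2.8² + 21²) = 21.19
|j2.8 + 1360| = √(2.8² + 1360²) = 1360
|T(j2.8)| = 110 × 2.8 / (21.19 × 1360) = 0.01069
20 log₁₀(0.01069) = -39.42 dB
∠(j2.8) = 90.00°
∠(j2.8 + 21) = arctan(2.8/21) = 7.59°
∠(j2.8 + 1360) = arctan(2.8/1360) = 0.12°
∠T(j2.8) = 90.00° − (7.59° + 0.12°) = 82.29°

|T| = -39.4 dB, ∠T = 82.3°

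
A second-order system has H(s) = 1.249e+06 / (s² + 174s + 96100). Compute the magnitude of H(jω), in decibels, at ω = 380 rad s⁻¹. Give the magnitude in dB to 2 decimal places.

|(j380)² + 174(j380) + 96100| = |-48300 + j66120| = 8.188e+04
|H(j380)| = 1.249e+06 / 8.188e+04 = 15.254
20 log₁₀(15.254) = 23.667 dB

23.67 dB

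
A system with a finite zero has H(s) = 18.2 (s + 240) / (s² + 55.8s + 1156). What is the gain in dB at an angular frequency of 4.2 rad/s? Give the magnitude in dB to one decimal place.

11.5 dB

|j4.2 + 240| = √(4.2² + 240²) = 240
|(j4.2)² + 55.8(j4.2) + 1156| = |1138.4 + j234.36| = 1162
|H(j4.2)| = 18.2 × 240 / 1162 = 3.7589
20 log₁₀(3.7589) = 11.50 dB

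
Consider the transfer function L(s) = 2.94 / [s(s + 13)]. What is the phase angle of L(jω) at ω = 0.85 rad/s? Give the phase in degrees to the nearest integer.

∠(j0.85 + 13) = arctan(0.85/13) = 3.74°
∠(j0.85) = 90.00°
∠L(j0.85) = − (3.74° + 90.00°) = -93.74°

-94°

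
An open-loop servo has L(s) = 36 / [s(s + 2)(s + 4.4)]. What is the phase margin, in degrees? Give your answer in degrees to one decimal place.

Gain crossover: |L(jω)| = 1 at ω ≈ 2.34 rad s⁻¹.
∠L(j2.34) = −90° − arctan(2.34/2) − arctan(2.34/4.4) ≈ -167.57°
PM = 180° + (-167.57°) = 12.43°

12.4°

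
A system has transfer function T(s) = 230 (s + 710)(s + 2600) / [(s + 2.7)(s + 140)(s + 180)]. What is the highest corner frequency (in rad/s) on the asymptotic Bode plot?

2600 rad/s

Break frequencies occur at each pole and zero magnitude: 2.7 rad/s, 140 rad/s, 180 rad/s, 710 rad/s, 2600 rad/s.
The highest is 2600 rad/s.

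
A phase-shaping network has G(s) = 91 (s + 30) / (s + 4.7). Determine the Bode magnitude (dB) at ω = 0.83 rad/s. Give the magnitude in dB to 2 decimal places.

|j0.83 + 30| = √(0.83² + 30²) = 30.01
|j0.83 + 4.7| = √(0.83² + 4.7²) = 4.773
|G(j0.83)| = 91 × 30.01 / 4.773 = 572.22
20 log₁₀(572.22) = 55.151 dB

55.15 dB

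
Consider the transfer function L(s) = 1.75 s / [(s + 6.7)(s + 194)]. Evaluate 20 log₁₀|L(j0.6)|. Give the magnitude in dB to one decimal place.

|j0.6| = 0.6
|j0.6 + 6.7| = √(0.6² + 6.7²) = 6.727
|j0.6 + 194| = √(0.6² + 194²) = 194
|L(j0.6)| = 1.75 × 0.6 / (6.727 × 194) = 0.00080459
20 log₁₀(0.00080459) = -61.89 dB

-61.9 dB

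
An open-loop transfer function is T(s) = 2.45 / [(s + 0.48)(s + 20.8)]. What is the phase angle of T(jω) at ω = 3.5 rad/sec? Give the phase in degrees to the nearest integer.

∠(j3.5 + 0.48) = arctan(3.5/0.48) = 82.19°
∠(j3.5 + 20.8) = arctan(3.5/20.8) = 9.55°
∠T(j3.5) = − (82.19° + 9.55°) = -91.74°

-92°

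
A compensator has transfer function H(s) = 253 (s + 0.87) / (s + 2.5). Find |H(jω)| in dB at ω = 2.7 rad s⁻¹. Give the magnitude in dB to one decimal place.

|j2.7 + 0.87| = √(2.7² + 0.87²) = 2.837
|j2.7 + 2.5| = √(2.7² + 2.5²) = 3.68
|H(j2.7)| = 253 × 2.837 / 3.68 = 195.04
20 log₁₀(195.04) = 45.80 dB

45.8 dB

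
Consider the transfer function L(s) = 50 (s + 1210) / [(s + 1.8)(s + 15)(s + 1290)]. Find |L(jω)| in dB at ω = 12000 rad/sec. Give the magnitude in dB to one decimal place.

-129.2 dB

|j12000 + 1210| = √(12000² + 1210²) = 1.206e+04
|j12000 + 1.8| = √(12000² + 1.8²) = 1.2e+04
|j12000 + 15| = √(12000² + 15²) = 1.2e+04
|j12000 + 1290| = √(12000² + 1290²) = 1.207e+04
|L(j12000)| = 50 × 1.206e+04 / (1.2e+04 × 1.2e+04 × 1.207e+04) = 3.4698e-07
20 log₁₀(3.4698e-07) = -129.19 dB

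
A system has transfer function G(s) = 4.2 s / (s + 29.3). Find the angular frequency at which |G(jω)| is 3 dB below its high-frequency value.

29.3 rad/s

For a single-pole high-pass, the −3 dB point is at the pole: ω = 29.3 rad/s.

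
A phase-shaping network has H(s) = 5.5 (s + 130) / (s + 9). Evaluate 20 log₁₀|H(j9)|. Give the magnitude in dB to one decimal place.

|j9 + 130| = √(9² + 130²) = 130.3
|j9 + 9| = √(9² + 9²) = 12.73
|H(j9)| = 5.5 × 130.3 / 12.73 = 56.31
20 log₁₀(56.31) = 35.01 dB

35.0 dB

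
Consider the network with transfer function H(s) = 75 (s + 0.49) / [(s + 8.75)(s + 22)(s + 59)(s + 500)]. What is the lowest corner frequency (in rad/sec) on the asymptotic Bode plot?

Break frequencies occur at each pole and zero magnitude: 0.49 rad/sec, 8.75 rad/sec, 22 rad/sec, 59 rad/sec, 500 rad/sec.
The lowest is 0.49 rad/sec.

0.49 rad/sec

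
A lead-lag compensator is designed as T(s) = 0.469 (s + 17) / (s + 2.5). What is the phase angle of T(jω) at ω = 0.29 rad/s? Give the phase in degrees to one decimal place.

∠(j0.29 + 17) = arctan(0.29/17) = 0.98°
∠(j0.29 + 2.5) = arctan(0.29/2.5) = 6.62°
∠T(j0.29) = 0.98° − 6.62° = -5.64°

-5.6°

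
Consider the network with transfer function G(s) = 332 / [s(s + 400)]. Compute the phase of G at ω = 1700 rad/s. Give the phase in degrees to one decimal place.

∠(j1700 + 400) = arctan(1700/400) = 76.76°
∠(j1700) = 90.00°
∠G(j1700) = − (76.76° + 90.00°) = -166.76°

-166.8 deg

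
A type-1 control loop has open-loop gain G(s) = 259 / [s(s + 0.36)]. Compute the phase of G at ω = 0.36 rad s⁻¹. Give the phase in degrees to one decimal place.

∠(j0.36 + 0.36) = arctan(0.36/0.36) = 45.00°
∠(j0.36) = 90.00°
∠G(j0.36) = − (45.00° + 90.00°) = -135.00°

-135.0°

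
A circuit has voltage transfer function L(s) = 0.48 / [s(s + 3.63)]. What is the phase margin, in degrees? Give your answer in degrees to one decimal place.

Gain crossover: |L(jω)| = 1 at ω ≈ 0.132 rad/s.
∠L(j0.132) = −90° − arctan(0.132/3.63) ≈ -92.08°
PM = 180° + (-92.08°) = 87.92°

87.9°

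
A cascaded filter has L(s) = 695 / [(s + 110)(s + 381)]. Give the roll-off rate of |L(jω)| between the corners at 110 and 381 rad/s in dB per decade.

In this band the factors already past their corner are: pole at 110; net slope = -20 dB/decade.

-20 dB/decade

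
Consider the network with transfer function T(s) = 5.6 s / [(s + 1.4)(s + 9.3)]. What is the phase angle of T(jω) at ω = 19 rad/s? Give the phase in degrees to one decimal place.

-59.7°

∠(j19) = 90.00°
∠(j19 + 1.4) = arctan(19/1.4) = 85.79°
∠(j19 + 9.3) = arctan(19/9.3) = 63.92°
∠T(j19) = 90.00° − (85.79° + 63.92°) = -59.71°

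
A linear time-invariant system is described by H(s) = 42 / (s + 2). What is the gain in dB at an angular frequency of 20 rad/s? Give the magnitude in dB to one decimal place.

|j20 + 2| = √(20² + 2²) = 20.1
|H(j20)| = 42 / 20.1 = 2.0896
20 log₁₀(2.0896) = 6.40 dB

6.4 dB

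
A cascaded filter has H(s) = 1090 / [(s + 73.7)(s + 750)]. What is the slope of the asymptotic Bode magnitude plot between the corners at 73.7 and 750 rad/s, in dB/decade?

-20 dB/decade

In this band the factors already past their corner are: pole at 73.7; net slope = -20 dB/decade.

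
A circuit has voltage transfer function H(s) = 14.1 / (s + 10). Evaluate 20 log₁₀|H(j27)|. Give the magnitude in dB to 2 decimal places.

|j27 + 10| = √(27² + 10²) = 28.79
|H(j27)| = 14.1 / 28.79 = 0.48971
20 log₁₀(0.48971) = -6.201 dB

-6.20 dB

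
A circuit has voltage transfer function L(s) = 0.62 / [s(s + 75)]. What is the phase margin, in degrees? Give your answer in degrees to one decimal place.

Gain crossover: |L(jω)| = 1 at ω ≈ 0.00827 rad/s.
∠L(j0.00827) = −90° − arctan(0.00827/75) ≈ -90.01°
PM = 180° + (-90.01°) = 89.99°

90.0 deg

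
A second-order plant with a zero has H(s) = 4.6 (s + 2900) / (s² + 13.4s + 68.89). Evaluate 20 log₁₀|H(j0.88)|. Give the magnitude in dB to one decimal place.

45.7 dB

|j0.88 + 2900| = √(0.88² + 2900²) = 2900
|(j0.88)² + 13.4(j0.88) + 68.89| = |68.116 + j11.792| = 69.13
|H(j0.88)| = 4.6 × 2900 / 69.13 = 192.97
20 log₁₀(192.97) = 45.71 dB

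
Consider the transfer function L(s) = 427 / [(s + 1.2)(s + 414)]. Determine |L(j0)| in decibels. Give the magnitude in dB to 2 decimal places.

-1.32 dB

L(0) = 427 / (1.2 × 414) = 0.8595
20 log₁₀(0.8595) = -1.315 dB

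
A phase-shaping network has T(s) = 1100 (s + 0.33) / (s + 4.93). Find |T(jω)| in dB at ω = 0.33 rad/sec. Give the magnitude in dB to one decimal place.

40.3 dB

|j0.33 + 0.33| = √(0.33² + 0.33²) = 0.4667
|j0.33 + 4.93| = √(0.33² + 4.93²) = 4.941
|T(j0.33)| = 1100 × 0.4667 / 4.941 = 103.9
20 log₁₀(103.9) = 40.33 dB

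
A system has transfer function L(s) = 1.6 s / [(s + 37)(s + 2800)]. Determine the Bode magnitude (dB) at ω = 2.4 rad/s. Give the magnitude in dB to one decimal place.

|j2.4| = 2.4
|j2.4 + 37| = √(2.4² + 37²) = 37.08
|j2.4 + 2800| = √(2.4² + 2800²) = 2800
|L(j2.4)| = 1.6 × 2.4 / (37.08 × 2800) = 3.6988e-05
20 log₁₀(3.6988e-05) = -88.64 dB

-88.6 dB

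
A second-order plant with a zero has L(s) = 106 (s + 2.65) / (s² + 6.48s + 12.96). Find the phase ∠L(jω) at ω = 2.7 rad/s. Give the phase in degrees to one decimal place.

-26.5°

∠(j2.7 + 2.65) = arctan(2.7/2.65) = 45.54°
∠[(j2.7)² + 6.48(j2.7) + 12.96] = ∠[5.67 + j17.496] = 72.04°
∠L(j2.7) = 45.54° − 72.04° = -26.51°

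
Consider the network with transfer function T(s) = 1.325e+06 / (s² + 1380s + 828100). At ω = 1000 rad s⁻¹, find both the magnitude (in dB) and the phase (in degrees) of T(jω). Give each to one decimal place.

|(j1000)² + 1380(j1000) + 828100| = |-1.719e+05 + j1.38e+06| = 1.391e+06
|T(j1000)| = 1.325e+06 / 1.391e+06 = 0.95278
20 log₁₀(0.95278) = -0.42 dB
∠[(j1000)² + 1380(j1000) + 828100] = ∠[-1.719e+05 + j1.38e+06] = 97.10°
∠T(j1000) = −97.10° = -97.10°

|T| = -0.4 dB, ∠T = -97.1°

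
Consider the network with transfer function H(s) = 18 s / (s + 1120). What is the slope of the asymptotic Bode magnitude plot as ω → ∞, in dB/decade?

With 1 zero and 1 pole, the high-frequency asymptotic slope is 20 × (1 − 1) = 0 dB/decade.

0 dB/decade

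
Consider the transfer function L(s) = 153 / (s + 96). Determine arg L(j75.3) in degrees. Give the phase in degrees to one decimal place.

-38.1 deg

∠(j75.3 + 96) = arctan(75.3/96) = 38.11°
∠L(j75.3) = −38.11° = -38.11°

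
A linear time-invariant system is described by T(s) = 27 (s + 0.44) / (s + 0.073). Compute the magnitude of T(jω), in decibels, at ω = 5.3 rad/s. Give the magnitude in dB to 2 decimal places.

28.66 dB

|j5.3 + 0.44| = √(5.3² + 0.44²) = 5.318
|j5.3 + 0.073| = √(5.3² + 0.073²) = 5.301
|T(j5.3)| = 27 × 5.318 / 5.301 = 27.09
20 log₁₀(27.09) = 28.656 dB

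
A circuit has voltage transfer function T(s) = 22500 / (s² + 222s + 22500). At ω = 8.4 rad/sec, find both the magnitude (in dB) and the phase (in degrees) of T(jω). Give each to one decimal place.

|T| = -0.0 dB, ∠T = -4.8 deg

|(j8.4)² + 222(j8.4) + 22500| = |22429 + j1864.8| = 2.251e+04
|T(j8.4)| = 22500 / 2.251e+04 = 0.9997
20 log₁₀(0.9997) = -0.00 dB
∠[(j8.4)² + 222(j8.4) + 22500] = ∠[22429 + j1864.8] = 4.75°
∠T(j8.4) = −4.75° = -4.75°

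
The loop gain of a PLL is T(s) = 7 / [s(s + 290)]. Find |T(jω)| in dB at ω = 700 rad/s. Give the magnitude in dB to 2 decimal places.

|j700 + 290| = √(700² + 290²) = 757.7
|j700| = 700
|T(j700)| = 7 / (757.7 × 700) = 1.3198e-05
20 log₁₀(1.3198e-05) = -97.590 dB

-97.59 dB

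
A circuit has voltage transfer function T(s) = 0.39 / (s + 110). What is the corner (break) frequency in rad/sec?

The single real pole at s = −110 gives a corner at ω = 110 rad/sec.

110 rad/sec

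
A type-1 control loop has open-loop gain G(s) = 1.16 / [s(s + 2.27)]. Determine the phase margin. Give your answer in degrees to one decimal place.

77.6°

Gain crossover: |G(jω)| = 1 at ω ≈ 0.499 rad/s.
∠G(j0.499) = −90° − arctan(0.499/2.27) ≈ -102.40°
PM = 180° + (-102.40°) = 77.60°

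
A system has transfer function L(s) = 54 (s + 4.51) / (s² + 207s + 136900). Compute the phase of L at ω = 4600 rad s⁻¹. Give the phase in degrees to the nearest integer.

∠(j4600 + 4.51) = arctan(4600/4.51) = 89.94°
∠[(j4600)² + 207(j4600) + 136900] = ∠[-2.1023e+07 + j9.522e+05] = 177.41°
∠L(j4600) = 89.94° − 177.41° = -87.46°

-87°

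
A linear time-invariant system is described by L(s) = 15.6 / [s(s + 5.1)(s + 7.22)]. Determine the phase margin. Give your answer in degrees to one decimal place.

Gain crossover: |L(jω)| = 1 at ω ≈ 0.422 rad/sec.
∠L(j0.422) = −90° − arctan(0.422/5.1) − arctan(0.422/7.22) ≈ -98.07°
PM = 180° + (-98.07°) = 81.93°

81.9°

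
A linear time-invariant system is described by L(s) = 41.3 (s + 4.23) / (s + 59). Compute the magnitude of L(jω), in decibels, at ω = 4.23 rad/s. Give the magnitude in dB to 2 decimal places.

12.42 dB

|j4.23 + 4.23| = √(4.23² + 4.23²) = 5.982
|j4.23 + 59| = √(4.23² + 59²) = 59.15
|L(j4.23)| = 41.3 × 5.982 / 59.15 = 4.1768
20 log₁₀(4.1768) = 12.417 dB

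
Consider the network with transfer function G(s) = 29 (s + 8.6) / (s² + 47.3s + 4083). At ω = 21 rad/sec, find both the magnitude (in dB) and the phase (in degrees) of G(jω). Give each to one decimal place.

|G| = -15.2 dB, ∠G = 52.5 deg

|j21 + 8.6| = √(21² + 8.6²) = 22.69
|(j21)² + 47.3(j21) + 4083| = |3642 + j993.3| = 3775
|G(j21)| = 29 × 22.69 / 3775 = 0.17433
20 log₁₀(0.17433) = -15.17 dB
∠(j21 + 8.6) = arctan(21/8.6) = 67.73°
∠[(j21)² + 47.3(j21) + 4083] = ∠[3642 + j993.3] = 15.26°
∠G(j21) = 67.73° − 15.26° = 52.47°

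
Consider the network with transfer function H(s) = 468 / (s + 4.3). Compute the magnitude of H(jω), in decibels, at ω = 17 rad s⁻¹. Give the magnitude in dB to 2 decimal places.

|j17 + 4.3| = √(17² + 4.3²) = 17.54
|H(j17)| = 468 / 17.54 = 26.689
20 log₁₀(26.689) = 28.527 dB

28.53 dB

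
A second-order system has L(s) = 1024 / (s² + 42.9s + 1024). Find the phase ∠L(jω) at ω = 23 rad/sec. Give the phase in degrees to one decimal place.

∠[(j23)² + 42.9(j23) + 1024] = ∠[495 + j986.7] = 63.36°
∠L(j23) = −63.36° = -63.36°

-63.4 deg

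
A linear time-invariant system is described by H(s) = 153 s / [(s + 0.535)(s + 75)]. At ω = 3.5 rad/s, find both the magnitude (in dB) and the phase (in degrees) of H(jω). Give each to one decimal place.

|H| = 6.1 dB, ∠H = 6.0°

|j3.5| = 3.5
|j3.5 + 0.535| = √(3.5² + 0.535²) = 3.541
|j3.5 + 75| = √(3.5² + 75²) = 75.08
|H(j3.5)| = 153 × 3.5 / (3.541 × 75.08) = 2.0144
20 log₁₀(2.0144) = 6.08 dB
∠(j3.5) = 90.00°
∠(j3.5 + 0.535) = arctan(3.5/0.535) = 81.31°
∠(j3.5 + 75) = arctan(3.5/75) = 2.67°
∠H(j3.5) = 90.00° − (81.31° + 2.67°) = 6.02°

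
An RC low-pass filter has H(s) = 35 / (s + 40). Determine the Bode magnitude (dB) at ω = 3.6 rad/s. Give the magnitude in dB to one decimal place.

-1.2 dB

|j3.6 + 40| = √(3.6² + 40²) = 40.16
|H(j3.6)| = 35 / 40.16 = 0.87148
20 log₁₀(0.87148) = -1.19 dB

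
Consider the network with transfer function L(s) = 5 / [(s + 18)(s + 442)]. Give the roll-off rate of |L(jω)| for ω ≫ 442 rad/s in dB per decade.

-40 dB/decade

With 0 zeros and 2 poles, the high-frequency asymptotic slope is 20 × (0 − 2) = -40 dB/decade.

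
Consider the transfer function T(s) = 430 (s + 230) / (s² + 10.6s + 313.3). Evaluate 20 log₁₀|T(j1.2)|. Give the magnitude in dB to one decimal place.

50.0 dB

|j1.2 + 230| = √(1.2² + 230²) = 230
|(j1.2)² + 10.6(j1.2) + 313.3| = |311.86 + j12.72| = 312.1
|T(j1.2)| = 430 × 230 / 312.1 = 316.87
20 log₁₀(316.87) = 50.02 dB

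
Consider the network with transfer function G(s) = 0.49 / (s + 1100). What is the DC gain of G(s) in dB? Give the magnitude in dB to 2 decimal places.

G(0) = 0.49 / 1100 = 0.00044545
20 log₁₀(0.00044545) = -67.024 dB

-67.02 dB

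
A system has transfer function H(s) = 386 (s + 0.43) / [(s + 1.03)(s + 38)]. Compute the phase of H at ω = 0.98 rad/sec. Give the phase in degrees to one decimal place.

∠(j0.98 + 0.43) = arctan(0.98/0.43) = 66.31°
∠(j0.98 + 1.03) = arctan(0.98/1.03) = 43.58°
∠(j0.98 + 38) = arctan(0.98/38) = 1.48°
∠H(j0.98) = 66.31° − (43.58° + 1.48°) = 21.26°

21.3°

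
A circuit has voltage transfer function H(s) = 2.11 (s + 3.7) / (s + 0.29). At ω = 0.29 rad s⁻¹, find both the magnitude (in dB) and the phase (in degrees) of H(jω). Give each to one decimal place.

|H| = 25.6 dB, ∠H = -40.5°

|j0.29 + 3.7| = √(0.29² + 3.7²) = 3.711
|j0.29 + 0.29| = √(0.29² + 0.29²) = 0.4101
|H(j0.29)| = 2.11 × 3.711 / 0.4101 = 19.094
20 log₁₀(19.094) = 25.62 dB
∠(j0.29 + 3.7) = arctan(0.29/3.7) = 4.48°
∠(j0.29 + 0.29) = arctan(0.29/0.29) = 45.00°
∠H(j0.29) = 4.48° − 45.00° = -40.52°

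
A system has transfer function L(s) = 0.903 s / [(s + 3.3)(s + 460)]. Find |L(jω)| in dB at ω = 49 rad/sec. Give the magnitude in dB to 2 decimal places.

|j49| = 49
|j49 + 3.3| = √(49² + 3.3²) = 49.11
|j49 + 460| = √(49² + 460²) = 462.6
|L(j49)| = 0.903 × 49 / (49.11 × 462.6) = 0.0019476
20 log₁₀(0.0019476) = -54.210 dB

-54.21 dB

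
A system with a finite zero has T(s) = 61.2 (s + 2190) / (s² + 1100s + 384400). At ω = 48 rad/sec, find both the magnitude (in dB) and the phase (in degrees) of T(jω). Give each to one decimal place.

|T| = -9.2 dB, ∠T = -6.6°

|j48 + 2190| = √(48² + 2190²) = 2191
|(j48)² + 1100(j48) + 384400| = |3.821e+05 + j52800| = 3.857e+05
|T(j48)| = 61.2 × 2191 / 3.857e+05 = 0.34755
20 log₁₀(0.34755) = -9.18 dB
∠(j48 + 2190) = arctan(48/2190) = 1.26°
∠[(j48)² + 1100(j48) + 384400] = ∠[3.821e+05 + j52800] = 7.87°
∠T(j48) = 1.26° − 7.87° = -6.61°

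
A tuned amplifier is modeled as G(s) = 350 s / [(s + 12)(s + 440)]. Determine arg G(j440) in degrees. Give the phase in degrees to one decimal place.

-43.4 deg

∠(j440) = 90.00°
∠(j440 + 12) = arctan(440/12) = 88.44°
∠(j440 + 440) = arctan(440/440) = 45.00°
∠G(j440) = 90.00° − (88.44° + 45.00°) = -43.44°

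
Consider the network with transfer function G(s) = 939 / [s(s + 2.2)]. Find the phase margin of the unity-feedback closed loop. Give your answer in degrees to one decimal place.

Gain crossover: |G(jω)| = 1 at ω ≈ 30.6 rad/s.
∠G(j30.6) = −90° − arctan(30.6/2.2) ≈ -175.89°
PM = 180° + (-175.89°) = 4.11°

4.1°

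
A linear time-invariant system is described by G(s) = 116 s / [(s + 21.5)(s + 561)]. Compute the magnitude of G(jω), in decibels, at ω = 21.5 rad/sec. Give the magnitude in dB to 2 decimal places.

-16.71 dB

|j21.5| = 21.5
|j21.5 + 21.5| = √(21.5² + 21.5²) = 30.41
|j21.5 + 561| = √(21.5² + 561²) = 561.4
|G(j21.5)| = 116 × 21.5 / (30.41 × 561.4) = 0.1461
20 log₁₀(0.1461) = -16.707 dB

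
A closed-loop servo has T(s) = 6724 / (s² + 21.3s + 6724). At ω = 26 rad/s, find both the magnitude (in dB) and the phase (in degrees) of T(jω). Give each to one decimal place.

|T| = 0.9 dB, ∠T = -5.2 deg

|(j26)² + 21.3(j26) + 6724| = |6048 + j553.8| = 6073
|T(j26)| = 6724 / 6073 = 1.1071
20 log₁₀(1.1071) = 0.88 dB
∠[(j26)² + 21.3(j26) + 6724] = ∠[6048 + j553.8] = 5.23°
∠T(j26) = −5.23° = -5.23°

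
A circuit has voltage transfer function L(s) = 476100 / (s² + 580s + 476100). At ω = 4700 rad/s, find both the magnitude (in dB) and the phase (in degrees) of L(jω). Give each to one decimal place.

|L| = -33.2 dB, ∠L = -172.8°

|(j4700)² + 580(j4700) + 476100| = |-2.1614e+07 + j2.726e+06| = 2.179e+07
|L(j4700)| = 476100 / 2.179e+07 = 0.021854
20 log₁₀(0.021854) = -33.21 dB
∠[(j4700)² + 580(j4700) + 476100] = ∠[-2.1614e+07 + j2.726e+06] = 172.81°
∠L(j4700) = −172.81° = -172.81°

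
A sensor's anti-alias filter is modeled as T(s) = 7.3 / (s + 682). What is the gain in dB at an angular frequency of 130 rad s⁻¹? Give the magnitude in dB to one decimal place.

-39.6 dB

|j130 + 682| = √(130² + 682²) = 694.3
|T(j130)| = 7.3 / 694.3 = 0.010514
20 log₁₀(0.010514) = -39.56 dB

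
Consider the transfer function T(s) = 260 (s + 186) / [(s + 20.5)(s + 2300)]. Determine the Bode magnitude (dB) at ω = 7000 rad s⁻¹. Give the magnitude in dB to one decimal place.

|j7000 + 186| = √(7000² + 186²) = 7002
|j7000 + 20.5| = √(7000² + 20.5²) = 7000
|j7000 + 2300| = √(7000² + 2300²) = 7368
|T(j7000)| = 260 × 7002 / (7000 × 7368) = 0.035299
20 log₁₀(0.035299) = -29.04 dB

-29.0 dB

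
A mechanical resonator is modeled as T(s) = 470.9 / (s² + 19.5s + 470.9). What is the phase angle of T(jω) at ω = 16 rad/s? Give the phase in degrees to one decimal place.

∠[(j16)² + 19.5(j16) + 470.9] = ∠[214.9 + j312] = 55.44°
∠T(j16) = −55.44° = -55.44°

-55.4 deg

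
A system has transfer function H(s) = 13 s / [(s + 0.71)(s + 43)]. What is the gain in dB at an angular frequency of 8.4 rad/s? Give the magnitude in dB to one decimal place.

-10.6 dB

|j8.4| = 8.4
|j8.4 + 0.71| = √(8.4² + 0.71²) = 8.43
|j8.4 + 43| = √(8.4² + 43²) = 43.81
|H(j8.4)| = 13 × 8.4 / (8.43 × 43.81) = 0.29566
20 log₁₀(0.29566) = -10.58 dB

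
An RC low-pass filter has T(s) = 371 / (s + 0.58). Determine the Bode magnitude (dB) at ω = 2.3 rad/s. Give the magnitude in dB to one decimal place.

|j2.3 + 0.58| = √(2.3² + 0.58²) = 2.372
|T(j2.3)| = 371 / 2.372 = 156.41
20 log₁₀(156.41) = 43.89 dB

43.9 dB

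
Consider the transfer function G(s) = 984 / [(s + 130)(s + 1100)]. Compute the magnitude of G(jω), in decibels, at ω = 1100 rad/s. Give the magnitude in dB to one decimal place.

|j1100 + 130| = √(1100² + 130²) = 1108
|j1100 + 1100| = √(1100² + 1100²) = 1556
|G(j1100)| = 984 / (1108 × 1556) = 0.00057106
20 log₁₀(0.00057106) = -64.87 dB

-64.9 dB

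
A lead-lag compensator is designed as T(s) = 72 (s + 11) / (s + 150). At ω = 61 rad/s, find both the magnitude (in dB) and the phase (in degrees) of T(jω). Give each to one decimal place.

|T| = 28.8 dB, ∠T = 57.6°

|j61 + 11| = √(61² + 11²) = 61.98
|j61 + 150| = √(61² + 150²) = 161.9
|T(j61)| = 72 × 61.98 / 161.9 = 27.56
20 log₁₀(27.56) = 28.81 dB
∠(j61 + 11) = arctan(61/11) = 79.78°
∠(j61 + 150) = arctan(61/150) = 22.13°
∠T(j61) = 79.78° − 22.13° = 57.65°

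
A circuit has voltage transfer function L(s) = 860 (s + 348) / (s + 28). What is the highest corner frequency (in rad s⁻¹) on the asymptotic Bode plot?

348 rad s⁻¹

Break frequencies occur at each pole and zero magnitude: 28 rad s⁻¹, 348 rad s⁻¹.
The highest is 348 rad s⁻¹.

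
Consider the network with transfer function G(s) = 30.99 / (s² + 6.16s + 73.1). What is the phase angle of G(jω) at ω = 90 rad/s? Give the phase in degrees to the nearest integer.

∠[(j90)² + 6.16(j90) + 73.1] = ∠[-8026.9 + j554.4] = 176.05°
∠G(j90) = −176.05° = -176.05°

-176°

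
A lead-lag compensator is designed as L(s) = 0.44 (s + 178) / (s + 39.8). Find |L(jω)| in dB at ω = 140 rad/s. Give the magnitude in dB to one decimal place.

-3.3 dB

|j140 + 178| = √(140² + 178²) = 226.5
|j140 + 39.8| = √(140² + 39.8²) = 145.5
|L(j140)| = 0.44 × 226.5 / 145.5 = 0.6846
20 log₁₀(0.6846) = -3.29 dB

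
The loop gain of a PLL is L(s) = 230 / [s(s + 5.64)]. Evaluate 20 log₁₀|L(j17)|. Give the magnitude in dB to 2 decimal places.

|j17 + 5.64| = √(17² + 5.64²) = 17.91
|j17| = 17
|L(j17)| = 230 / (17.91 × 17) = 0.75536
20 log₁₀(0.75536) = -2.437 dB

-2.44 dB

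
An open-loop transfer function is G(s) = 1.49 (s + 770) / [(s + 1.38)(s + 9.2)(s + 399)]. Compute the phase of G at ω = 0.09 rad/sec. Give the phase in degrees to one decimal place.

-4.3°

∠(j0.09 + 770) = arctan(0.09/770) = 0.01°
∠(j0.09 + 1.38) = arctan(0.09/1.38) = 3.73°
∠(j0.09 + 9.2) = arctan(0.09/9.2) = 0.56°
∠(j0.09 + 399) = arctan(0.09/399) = 0.01°
∠G(j0.09) = 0.01° − (3.73° + 0.56° + 0.01°) = -4.30°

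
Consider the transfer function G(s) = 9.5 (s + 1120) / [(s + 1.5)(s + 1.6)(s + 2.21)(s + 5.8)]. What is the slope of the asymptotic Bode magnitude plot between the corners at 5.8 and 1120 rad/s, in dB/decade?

In this band the factors already past their corner are: pole at 1.5, pole at 1.6, pole at 2.21, pole at 5.8; net slope = -80 dB/decade.

-80 dB/decade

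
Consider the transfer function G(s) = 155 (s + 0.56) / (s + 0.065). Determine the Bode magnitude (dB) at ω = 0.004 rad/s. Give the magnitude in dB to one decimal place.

62.5 dB

|j0.004 + 0.56| = √(0.004² + 0.56²) = 0.56
|j0.004 + 0.065| = √(0.004² + 0.065²) = 0.06512
|G(j0.004)| = 155 × 0.56 / 0.06512 = 1332.9
20 log₁₀(1332.9) = 62.50 dB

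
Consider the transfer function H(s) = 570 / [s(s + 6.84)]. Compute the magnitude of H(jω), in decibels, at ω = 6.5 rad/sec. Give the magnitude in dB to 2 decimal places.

|j6.5 + 6.84| = √(6.5² + 6.84²) = 9.436
|j6.5| = 6.5
|H(j6.5)| = 570 / (9.436 × 6.5) = 9.2935
20 log₁₀(9.2935) = 19.364 dB

19.36 dB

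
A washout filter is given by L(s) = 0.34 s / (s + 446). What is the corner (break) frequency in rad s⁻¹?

The single real pole at s = −446 gives a corner at ω = 446 rad s⁻¹.

446 rad s⁻¹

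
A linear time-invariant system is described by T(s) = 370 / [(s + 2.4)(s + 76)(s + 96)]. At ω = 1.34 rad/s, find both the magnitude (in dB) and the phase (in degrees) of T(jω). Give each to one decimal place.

|T| = -34.7 dB, ∠T = -31.0°

|j1.34 + 2.4| = √(1.34² + 2.4²) = 2.749
|j1.34 + 76| = √(1.34² + 76²) = 76.01
|j1.34 + 96| = √(1.34² + 96²) = 96.01
|T(j1.34)| = 370 / (2.749 × 76.01 × 96.01) = 0.018445
20 log₁₀(0.018445) = -34.68 dB
∠(j1.34 + 2.4) = arctan(1.34/2.4) = 29.18°
∠(j1.34 + 76) = arctan(1.34/76) = 1.01°
∠(j1.34 + 96) = arctan(1.34/96) = 0.80°
∠T(j1.34) = − (29.18° + 1.01° + 0.80°) = -30.99°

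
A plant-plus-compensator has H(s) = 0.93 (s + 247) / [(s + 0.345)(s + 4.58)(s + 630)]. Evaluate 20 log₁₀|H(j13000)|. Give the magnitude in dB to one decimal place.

-165.2 dB

|j13000 + 247| = √(13000² + 247²) = 1.3e+04
|j13000 + 0.345| = √(13000² + 0.345²) = 1.3e+04
|j13000 + 4.58| = √(13000² + 4.58²) = 1.3e+04
|j13000 + 630| = √(13000² + 630²) = 1.302e+04
|H(j13000)| = 0.93 × 1.3e+04 / (1.3e+04 × 1.3e+04 × 1.302e+04) = 5.4975e-09
20 log₁₀(5.4975e-09) = -165.20 dB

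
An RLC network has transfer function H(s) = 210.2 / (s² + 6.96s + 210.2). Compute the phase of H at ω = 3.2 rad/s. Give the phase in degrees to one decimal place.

∠[(j3.2)² + 6.96(j3.2) + 210.2] = ∠[199.96 + j22.272] = 6.36°
∠H(j3.2) = −6.36° = -6.36°

-6.4°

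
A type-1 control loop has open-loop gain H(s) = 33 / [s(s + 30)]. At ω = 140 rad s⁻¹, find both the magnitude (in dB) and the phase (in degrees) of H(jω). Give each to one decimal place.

|j140 + 30| = √(140² + 30²) = 143.2
|j140| = 140
|H(j140)| = 33 / (143.2 × 140) = 0.0016463
20 log₁₀(0.0016463) = -55.67 dB
∠(j140 + 30) = arctan(140/30) = 77.91°
∠(j140) = 90.00°
∠H(j140) = − (77.91° + 90.00°) = -167.91°

|H| = -55.7 dB, ∠H = -167.9 deg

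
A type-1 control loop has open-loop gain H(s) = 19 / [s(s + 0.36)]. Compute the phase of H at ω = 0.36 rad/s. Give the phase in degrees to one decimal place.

-135.0°

∠(j0.36 + 0.36) = arctan(0.36/0.36) = 45.00°
∠(j0.36) = 90.00°
∠H(j0.36) = − (45.00° + 90.00°) = -135.00°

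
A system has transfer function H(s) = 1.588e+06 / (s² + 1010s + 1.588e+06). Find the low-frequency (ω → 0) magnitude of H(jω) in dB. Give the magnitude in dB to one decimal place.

H(0) = 1.588e+06 / 1.588e+06 = 1
20 log₁₀(1) = 0.00 dB

0.0 dB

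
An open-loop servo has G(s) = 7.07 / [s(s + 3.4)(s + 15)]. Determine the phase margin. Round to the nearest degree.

Gain crossover: |G(jω)| = 1 at ω ≈ 0.139 rad/sec.
∠G(j0.139) = −90° − arctan(0.139/3.4) − arctan(0.139/15) ≈ -92.86°
PM = 180° + (-92.86°) = 87.14°

87°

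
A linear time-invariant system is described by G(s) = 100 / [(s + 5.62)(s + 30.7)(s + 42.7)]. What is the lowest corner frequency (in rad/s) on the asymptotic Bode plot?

5.62 rad/s

Break frequencies occur at each pole and zero magnitude: 5.62 rad/s, 30.7 rad/s, 42.7 rad/s.
The lowest is 5.62 rad/s.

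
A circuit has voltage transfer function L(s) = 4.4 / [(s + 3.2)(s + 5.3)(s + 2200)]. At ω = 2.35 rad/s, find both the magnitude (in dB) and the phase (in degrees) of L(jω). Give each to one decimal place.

|L| = -81.2 dB, ∠L = -60.3°

|j2.35 + 3.2| = √(2.35² + 3.2²) = 3.97
|j2.35 + 5.3| = √(2.35² + 5.3²) = 5.798
|j2.35 + 2200| = √(2.35² + 2200²) = 2200
|L(j2.35)| = 4.4 / (3.97 × 5.798 × 2200) = 8.6889e-05
20 log₁₀(8.6889e-05) = -81.22 dB
∠(j2.35 + 3.2) = arctan(2.35/3.2) = 36.29°
∠(j2.35 + 5.3) = arctan(2.35/5.3) = 23.91°
∠(j2.35 + 2200) = arctan(2.35/2200) = 0.06°
∠L(j2.35) = − (36.29° + 23.91° + 0.06°) = -60.27°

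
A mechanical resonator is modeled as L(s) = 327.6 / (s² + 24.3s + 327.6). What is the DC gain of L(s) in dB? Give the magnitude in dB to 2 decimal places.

L(0) = 327.6 / 327.6 = 1
20 log₁₀(1) = 0.000 dB

0.00 dB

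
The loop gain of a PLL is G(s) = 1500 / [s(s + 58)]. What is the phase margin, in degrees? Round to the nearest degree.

68°

Gain crossover: |G(jω)| = 1 at ω ≈ 23.9 rad/s.
∠G(j23.9) = −90° − arctan(23.9/58) ≈ -112.40°
PM = 180° + (-112.40°) = 67.60°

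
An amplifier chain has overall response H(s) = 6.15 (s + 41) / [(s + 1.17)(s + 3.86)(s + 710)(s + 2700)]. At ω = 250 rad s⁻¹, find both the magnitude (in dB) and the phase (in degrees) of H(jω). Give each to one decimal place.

|H| = -158.3 dB, ∠H = -122.8°

|j250 + 41| = √(250² + 41²) = 253.3
|j250 + 1.17| = √(250² + 1.17²) = 250
|j250 + 3.86| = √(250² + 3.86²) = 250
|j250 + 710| = √(250² + 710²) = 752.7
|j250 + 2700| = √(250² + 2700²) = 2712
|H(j250)| = 6.15 × 253.3 / (250 × 250 × 752.7 × 2712) = 1.2212e-08
20 log₁₀(1.2212e-08) = -158.26 dB
∠(j250 + 41) = arctan(250/41) = 80.69°
∠(j250 + 1.17) = arctan(250/1.17) = 89.73°
∠(j250 + 3.86) = arctan(250/3.86) = 89.12°
∠(j250 + 710) = arctan(250/710) = 19.40°
∠(j250 + 2700) = arctan(250/2700) = 5.29°
∠H(j250) = 80.69° − (89.73° + 89.12° + 19.40° + 5.29°) = -122.85°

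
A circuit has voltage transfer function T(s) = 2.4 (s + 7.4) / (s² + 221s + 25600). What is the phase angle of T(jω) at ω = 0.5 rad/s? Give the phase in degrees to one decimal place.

3.6°

∠(j0.5 + 7.4) = arctan(0.5/7.4) = 3.87°
∠[(j0.5)² + 221(j0.5) + 25600] = ∠[25600 + j110.5] = 0.25°
∠T(j0.5) = 3.87° − 0.25° = 3.62°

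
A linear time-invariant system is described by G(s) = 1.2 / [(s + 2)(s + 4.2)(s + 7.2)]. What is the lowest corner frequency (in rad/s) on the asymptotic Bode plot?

Break frequencies occur at each pole and zero magnitude: 2 rad/s, 4.2 rad/s, 7.2 rad/s.
The lowest is 2 rad/s.

2 rad/s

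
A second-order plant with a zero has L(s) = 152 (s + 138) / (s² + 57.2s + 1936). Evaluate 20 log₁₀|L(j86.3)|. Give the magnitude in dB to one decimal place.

10.5 dB

|j86.3 + 138| = √(86.3² + 138²) = 162.8
|(j86.3)² + 57.2(j86.3) + 1936| = |-5511.7 + j4936.4| = 7399
|L(j86.3)| = 152 × 162.8 / 7399 = 3.3436
20 log₁₀(3.3436) = 10.48 dB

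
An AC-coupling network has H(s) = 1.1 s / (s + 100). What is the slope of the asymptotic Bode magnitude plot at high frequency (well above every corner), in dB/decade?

0 dB/decade

With 1 zero and 1 pole, the high-frequency asymptotic slope is 20 × (1 − 1) = 0 dB/decade.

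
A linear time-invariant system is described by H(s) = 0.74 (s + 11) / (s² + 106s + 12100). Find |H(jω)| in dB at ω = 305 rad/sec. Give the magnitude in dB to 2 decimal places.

-51.73 dB

|j305 + 11| = √(305² + 11²) = 305.2
|(j305)² + 106(j305) + 12100| = |-80925 + j32330| = 8.714e+04
|H(j305)| = 0.74 × 305.2 / 8.714e+04 = 0.0025916
20 log₁₀(0.0025916) = -51.728 dB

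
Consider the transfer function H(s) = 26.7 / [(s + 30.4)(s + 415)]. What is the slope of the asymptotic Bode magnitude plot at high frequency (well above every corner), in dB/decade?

With 0 zeros and 2 poles, the high-frequency asymptotic slope is 20 × (0 − 2) = -40 dB/decade.

-40 dB/decade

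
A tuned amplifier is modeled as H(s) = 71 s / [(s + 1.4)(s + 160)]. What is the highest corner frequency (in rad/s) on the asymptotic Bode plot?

Break frequencies occur at each pole and zero magnitude: 1.4 rad/s, 160 rad/s.
The highest is 160 rad/s.

160 rad/s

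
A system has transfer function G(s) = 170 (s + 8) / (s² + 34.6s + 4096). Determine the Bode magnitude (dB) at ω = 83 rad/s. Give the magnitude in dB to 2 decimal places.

|j83 + 8| = √(83² + 8²) = 83.38
|(j83)² + 34.6(j83) + 4096| = |-2793 + j2871.8| = 4006
|G(j83)| = 170 × 83.38 / 4006 = 3.5385
20 log₁₀(3.5385) = 10.976 dB

10.98 dB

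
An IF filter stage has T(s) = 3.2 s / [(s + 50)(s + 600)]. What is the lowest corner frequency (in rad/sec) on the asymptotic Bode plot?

50 rad/sec

Break frequencies occur at each pole and zero magnitude: 50 rad/sec, 600 rad/sec.
The lowest is 50 rad/sec.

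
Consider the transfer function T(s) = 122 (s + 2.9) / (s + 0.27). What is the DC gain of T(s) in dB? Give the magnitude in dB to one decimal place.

T(0) = 122 × 2.9 / 0.27 = 1310.4
20 log₁₀(1310.4) = 62.35 dB

62.3 dB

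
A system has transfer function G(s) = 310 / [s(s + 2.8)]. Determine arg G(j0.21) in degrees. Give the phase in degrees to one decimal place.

-94.3°

∠(j0.21 + 2.8) = arctan(0.21/2.8) = 4.29°
∠(j0.21) = 90.00°
∠G(j0.21) = − (4.29° + 90.00°) = -94.29°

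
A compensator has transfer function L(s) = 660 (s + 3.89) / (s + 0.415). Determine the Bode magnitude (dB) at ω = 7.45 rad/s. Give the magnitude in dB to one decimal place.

|j7.45 + 3.89| = √(7.45² + 3.89²) = 8.404
|j7.45 + 0.415| = √(7.45² + 0.415²) = 7.462
|L(j7.45)| = 660 × 8.404 / 7.462 = 743.4
20 log₁₀(743.4) = 57.42 dB

57.4 dB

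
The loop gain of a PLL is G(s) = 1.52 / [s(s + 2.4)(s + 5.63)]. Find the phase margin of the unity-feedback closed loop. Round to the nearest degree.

86 deg

Gain crossover: |G(jω)| = 1 at ω ≈ 0.112 rad/s.
∠G(j0.112) = −90° − arctan(0.112/2.4) − arctan(0.112/5.63) ≈ -93.82°
PM = 180° + (-93.82°) = 86.18°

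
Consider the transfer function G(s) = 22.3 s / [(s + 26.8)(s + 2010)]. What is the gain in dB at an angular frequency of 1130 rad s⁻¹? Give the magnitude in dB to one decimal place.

-40.3 dB

|j1130| = 1130
|j1130 + 26.8| = √(1130² + 26.8²) = 1130
|j1130 + 2010| = √(1130² + 2010²) = 2306
|G(j1130)| = 22.3 × 1130 / (1130 × 2306) = 0.0096683
20 log₁₀(0.0096683) = -40.29 dB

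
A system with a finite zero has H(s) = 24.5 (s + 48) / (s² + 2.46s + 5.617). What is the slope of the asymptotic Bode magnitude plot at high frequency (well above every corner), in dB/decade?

With 1 zero and 2 poles, the high-frequency asymptotic slope is 20 × (1 − 2) = -20 dB/decade.

-20 dB/decade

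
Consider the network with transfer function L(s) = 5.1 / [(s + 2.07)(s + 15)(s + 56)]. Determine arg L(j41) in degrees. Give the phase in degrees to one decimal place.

∠(j41 + 2.07) = arctan(41/2.07) = 87.11°
∠(j41 + 15) = arctan(41/15) = 69.90°
∠(j41 + 56) = arctan(41/56) = 36.21°
∠L(j41) = − (87.11° + 69.90° + 36.21°) = -193.22°

-193.2°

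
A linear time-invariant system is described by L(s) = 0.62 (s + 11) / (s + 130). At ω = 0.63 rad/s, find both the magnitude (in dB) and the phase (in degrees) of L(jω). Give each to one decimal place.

|L| = -25.6 dB, ∠L = 3.0°

|j0.63 + 11| = √(0.63² + 11²) = 11.02
|j0.63 + 130| = √(0.63² + 130²) = 130
|L(j0.63)| = 0.62 × 11.02 / 130 = 0.052547
20 log₁₀(0.052547) = -25.59 dB
∠(j0.63 + 11) = arctan(0.63/11) = 3.28°
∠(j0.63 + 130) = arctan(0.63/130) = 0.28°
∠L(j0.63) = 3.28° − 0.28° = 3.00°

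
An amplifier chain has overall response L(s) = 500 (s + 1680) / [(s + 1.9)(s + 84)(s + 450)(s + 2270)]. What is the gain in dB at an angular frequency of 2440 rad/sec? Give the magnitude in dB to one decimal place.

-150.4 dB

|j2440 + 1680| = √(2440² + 1680²) = 2962
|j2440 + 1.9| = √(2440² + 1.9²) = 2440
|j2440 + 84| = √(2440² + 84²) = 2441
|j2440 + 450| = √(2440² + 450²) = 2481
|j2440 + 2270| = √(2440² + 2270²) = 3333
|L(j2440)| = 500 × 2962 / (2440 × 2441 × 2481 × 3333) = 3.007e-08
20 log₁₀(3.007e-08) = -150.44 dB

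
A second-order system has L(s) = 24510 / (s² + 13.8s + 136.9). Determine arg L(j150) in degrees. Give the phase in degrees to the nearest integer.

∠[(j150)² + 13.8(j150) + 136.9] = ∠[-22363 + j2070] = 174.71°
∠L(j150) = −174.71° = -174.71°

-175 deg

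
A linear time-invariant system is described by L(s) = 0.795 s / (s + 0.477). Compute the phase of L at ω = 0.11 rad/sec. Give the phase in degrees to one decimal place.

77.0°

∠(j0.11) = 90.00°
∠(j0.11 + 0.477) = arctan(0.11/0.477) = 12.99°
∠L(j0.11) = 90.00° − 12.99° = 77.01°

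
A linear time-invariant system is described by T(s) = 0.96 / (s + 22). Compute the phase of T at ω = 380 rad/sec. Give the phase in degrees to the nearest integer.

-87°

∠(j380 + 22) = arctan(380/22) = 86.69°
∠T(j380) = −86.69° = -86.69°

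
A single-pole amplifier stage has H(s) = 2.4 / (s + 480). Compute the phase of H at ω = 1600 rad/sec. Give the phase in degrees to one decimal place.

∠(j1600 + 480) = arctan(1600/480) = 73.30°
∠H(j1600) = −73.30° = -73.30°

-73.3 deg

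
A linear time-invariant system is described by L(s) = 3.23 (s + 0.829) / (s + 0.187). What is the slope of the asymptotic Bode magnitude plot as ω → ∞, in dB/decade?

0 dB/decade

With 1 zero and 1 pole, the high-frequency asymptotic slope is 20 × (1 − 1) = 0 dB/decade.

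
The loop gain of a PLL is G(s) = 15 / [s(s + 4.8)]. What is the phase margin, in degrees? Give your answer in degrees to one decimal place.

60.5°

Gain crossover: |G(jω)| = 1 at ω ≈ 2.72 rad/sec.
∠G(j2.72) = −90° − arctan(2.72/4.8) ≈ -119.53°
PM = 180° + (-119.53°) = 60.47°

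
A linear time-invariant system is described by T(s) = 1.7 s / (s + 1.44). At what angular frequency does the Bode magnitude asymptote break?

1.44 rad/sec

The single real pole at s = −1.44 gives a corner at ω = 1.44 rad/sec.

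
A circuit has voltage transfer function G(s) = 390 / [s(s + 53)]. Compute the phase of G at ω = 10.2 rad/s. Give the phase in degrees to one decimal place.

∠(j10.2 + 53) = arctan(10.2/53) = 10.89°
∠(j10.2) = 90.00°
∠G(j10.2) = − (10.89° + 90.00°) = -100.89°

-100.9°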